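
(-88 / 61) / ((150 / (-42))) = 0.40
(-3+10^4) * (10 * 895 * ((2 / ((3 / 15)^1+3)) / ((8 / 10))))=1118414375 / 16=69900898.44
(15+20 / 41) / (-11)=-635 / 451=-1.41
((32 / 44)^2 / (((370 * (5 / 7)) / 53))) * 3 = 35616 / 111925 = 0.32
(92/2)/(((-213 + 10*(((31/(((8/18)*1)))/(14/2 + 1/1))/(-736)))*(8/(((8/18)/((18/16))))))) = -2166784/203284323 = -0.01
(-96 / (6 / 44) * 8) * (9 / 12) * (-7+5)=8448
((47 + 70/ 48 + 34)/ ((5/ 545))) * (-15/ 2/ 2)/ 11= -3064.08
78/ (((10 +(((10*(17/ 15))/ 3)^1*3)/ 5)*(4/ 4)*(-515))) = -117/ 9476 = -0.01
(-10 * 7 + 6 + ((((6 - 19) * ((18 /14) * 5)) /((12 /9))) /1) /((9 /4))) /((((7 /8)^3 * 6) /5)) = -823040 /7203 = -114.26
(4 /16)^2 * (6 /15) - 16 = -639 /40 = -15.98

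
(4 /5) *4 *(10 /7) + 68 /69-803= -385165 /483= -797.44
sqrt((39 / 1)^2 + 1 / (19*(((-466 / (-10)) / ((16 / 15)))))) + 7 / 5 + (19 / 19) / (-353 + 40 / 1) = 2186 / 1565 + sqrt(268281738177) / 13281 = 40.40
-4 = -4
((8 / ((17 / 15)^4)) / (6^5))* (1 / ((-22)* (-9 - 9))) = 625 / 396891792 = 0.00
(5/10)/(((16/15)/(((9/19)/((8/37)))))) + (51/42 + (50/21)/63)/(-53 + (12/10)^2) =8316777865/8294807808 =1.00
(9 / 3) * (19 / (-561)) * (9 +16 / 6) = -665 / 561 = -1.19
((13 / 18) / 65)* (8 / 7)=4 / 315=0.01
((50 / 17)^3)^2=15625000000 / 24137569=647.33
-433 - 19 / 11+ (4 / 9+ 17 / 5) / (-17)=-3660133 / 8415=-434.95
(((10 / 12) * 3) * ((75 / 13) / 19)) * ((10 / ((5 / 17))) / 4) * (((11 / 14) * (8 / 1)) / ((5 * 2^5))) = 14025 / 55328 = 0.25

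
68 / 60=17 / 15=1.13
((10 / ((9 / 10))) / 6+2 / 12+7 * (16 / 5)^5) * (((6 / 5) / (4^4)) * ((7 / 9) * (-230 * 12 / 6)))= -63869078833 / 16200000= -3942.54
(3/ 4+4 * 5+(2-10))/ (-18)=-17/ 24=-0.71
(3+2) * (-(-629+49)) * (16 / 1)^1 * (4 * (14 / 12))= 649600 / 3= 216533.33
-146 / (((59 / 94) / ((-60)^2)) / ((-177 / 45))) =3293760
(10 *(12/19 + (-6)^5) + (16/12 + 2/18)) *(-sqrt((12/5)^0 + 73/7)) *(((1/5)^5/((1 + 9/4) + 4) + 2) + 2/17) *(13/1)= 2255651151808288 *sqrt(35)/1844128125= 7236271.71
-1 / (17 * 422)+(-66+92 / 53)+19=-17210479 / 380222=-45.26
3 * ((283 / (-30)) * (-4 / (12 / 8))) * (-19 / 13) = -21508 / 195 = -110.30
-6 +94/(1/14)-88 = 1222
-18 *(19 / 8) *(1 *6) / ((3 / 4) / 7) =-2394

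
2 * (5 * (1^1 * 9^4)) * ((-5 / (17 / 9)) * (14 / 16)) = -10333575 / 68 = -151964.34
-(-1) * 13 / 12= 13 / 12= 1.08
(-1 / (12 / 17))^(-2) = 144 / 289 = 0.50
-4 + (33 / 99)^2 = -35 / 9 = -3.89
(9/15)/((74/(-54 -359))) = -1239/370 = -3.35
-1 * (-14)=14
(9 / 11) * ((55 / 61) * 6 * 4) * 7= 7560 / 61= 123.93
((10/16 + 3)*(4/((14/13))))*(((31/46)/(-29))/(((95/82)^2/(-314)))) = 106358551/1453025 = 73.20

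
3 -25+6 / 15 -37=-293 / 5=-58.60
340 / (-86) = -170 / 43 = -3.95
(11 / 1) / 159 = 11 / 159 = 0.07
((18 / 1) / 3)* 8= 48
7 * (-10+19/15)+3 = -872/15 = -58.13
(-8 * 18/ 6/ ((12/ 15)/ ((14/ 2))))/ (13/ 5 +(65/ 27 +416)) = -14175/ 28418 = -0.50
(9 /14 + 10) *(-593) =-88357 /14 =-6311.21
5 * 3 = 15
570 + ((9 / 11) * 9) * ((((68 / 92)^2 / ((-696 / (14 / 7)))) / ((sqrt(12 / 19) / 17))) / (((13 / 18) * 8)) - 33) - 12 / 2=320.96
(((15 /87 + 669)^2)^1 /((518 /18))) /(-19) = -3389335524 /4138561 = -818.96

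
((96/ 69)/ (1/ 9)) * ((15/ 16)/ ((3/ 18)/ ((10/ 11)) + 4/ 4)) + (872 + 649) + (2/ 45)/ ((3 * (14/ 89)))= 1531.01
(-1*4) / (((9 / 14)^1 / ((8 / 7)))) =-64 / 9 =-7.11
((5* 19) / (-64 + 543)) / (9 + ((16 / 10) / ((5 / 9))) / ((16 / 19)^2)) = 76000 / 5005071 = 0.02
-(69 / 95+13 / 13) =-164 / 95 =-1.73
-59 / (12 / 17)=-1003 / 12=-83.58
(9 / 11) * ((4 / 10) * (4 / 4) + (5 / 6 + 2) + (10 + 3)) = 1461 / 110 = 13.28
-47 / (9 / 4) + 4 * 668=23860 / 9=2651.11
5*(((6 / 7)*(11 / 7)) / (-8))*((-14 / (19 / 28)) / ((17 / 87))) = 28710 / 323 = 88.89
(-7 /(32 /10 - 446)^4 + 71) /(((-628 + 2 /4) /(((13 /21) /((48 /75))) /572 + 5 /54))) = -4280253353508231749 /401225618594661493248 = -0.01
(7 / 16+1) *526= 6049 / 8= 756.12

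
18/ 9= 2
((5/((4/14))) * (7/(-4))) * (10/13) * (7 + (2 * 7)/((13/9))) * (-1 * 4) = 265825/169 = 1572.93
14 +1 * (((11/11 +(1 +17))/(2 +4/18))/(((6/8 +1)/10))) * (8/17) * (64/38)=6274/119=52.72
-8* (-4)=32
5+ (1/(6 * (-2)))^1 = 59/12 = 4.92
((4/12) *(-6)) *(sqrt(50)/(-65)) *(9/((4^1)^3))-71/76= -71/76 + 9 *sqrt(2)/416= -0.90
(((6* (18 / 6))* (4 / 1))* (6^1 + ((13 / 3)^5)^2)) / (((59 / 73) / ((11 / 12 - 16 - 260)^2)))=109660077374068175839 / 6967782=15738161350924.61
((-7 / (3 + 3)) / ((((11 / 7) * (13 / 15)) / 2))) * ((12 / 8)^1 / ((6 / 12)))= -735 / 143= -5.14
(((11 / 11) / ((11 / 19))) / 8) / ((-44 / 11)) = -19 / 352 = -0.05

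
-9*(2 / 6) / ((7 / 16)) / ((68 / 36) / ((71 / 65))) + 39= 270993 / 7735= 35.03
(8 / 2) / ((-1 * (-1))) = 4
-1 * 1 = -1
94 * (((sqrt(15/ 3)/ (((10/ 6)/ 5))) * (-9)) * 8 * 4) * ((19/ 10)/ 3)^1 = -257184 * sqrt(5)/ 5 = -115016.18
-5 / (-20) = 1 / 4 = 0.25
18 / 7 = 2.57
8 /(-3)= -8 /3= -2.67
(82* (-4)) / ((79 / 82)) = -26896 / 79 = -340.46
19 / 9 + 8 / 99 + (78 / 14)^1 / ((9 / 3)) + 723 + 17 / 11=504916 / 693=728.59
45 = 45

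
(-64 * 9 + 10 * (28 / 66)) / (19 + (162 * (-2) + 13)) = 4717 / 2409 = 1.96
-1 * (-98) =98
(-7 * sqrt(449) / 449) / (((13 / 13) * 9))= -7 * sqrt(449) / 4041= -0.04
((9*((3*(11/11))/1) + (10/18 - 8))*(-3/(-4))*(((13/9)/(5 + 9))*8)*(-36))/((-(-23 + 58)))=9152/735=12.45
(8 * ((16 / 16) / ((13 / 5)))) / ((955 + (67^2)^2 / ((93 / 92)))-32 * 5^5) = 3720 / 23980995311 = 0.00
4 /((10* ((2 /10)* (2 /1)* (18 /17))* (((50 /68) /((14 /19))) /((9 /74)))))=2023 /17575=0.12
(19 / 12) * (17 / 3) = 323 / 36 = 8.97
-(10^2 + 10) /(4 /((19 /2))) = -1045 /4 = -261.25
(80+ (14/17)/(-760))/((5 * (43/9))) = 4651137/1388900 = 3.35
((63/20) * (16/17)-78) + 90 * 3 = 16572/85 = 194.96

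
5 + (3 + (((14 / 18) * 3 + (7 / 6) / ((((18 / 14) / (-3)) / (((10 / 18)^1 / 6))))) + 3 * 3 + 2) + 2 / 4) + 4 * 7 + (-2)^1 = 47.58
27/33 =9/11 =0.82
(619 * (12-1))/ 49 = 6809/ 49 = 138.96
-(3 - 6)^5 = 243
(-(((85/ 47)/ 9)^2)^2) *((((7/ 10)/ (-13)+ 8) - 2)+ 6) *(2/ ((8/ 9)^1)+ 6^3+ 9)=-1637564926625/ 369957894696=-4.43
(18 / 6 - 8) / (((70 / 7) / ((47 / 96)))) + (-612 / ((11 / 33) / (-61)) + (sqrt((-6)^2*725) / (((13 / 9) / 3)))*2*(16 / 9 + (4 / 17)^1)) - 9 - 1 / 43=55440*sqrt(29) / 221 + 924562459 / 8256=113337.65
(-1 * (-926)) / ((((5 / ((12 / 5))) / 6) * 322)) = 33336 / 4025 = 8.28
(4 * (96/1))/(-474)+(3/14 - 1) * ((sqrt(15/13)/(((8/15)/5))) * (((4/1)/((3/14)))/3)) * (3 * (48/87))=-2200 * sqrt(195)/377 - 64/79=-82.30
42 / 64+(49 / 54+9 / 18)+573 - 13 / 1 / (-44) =575.36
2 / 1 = 2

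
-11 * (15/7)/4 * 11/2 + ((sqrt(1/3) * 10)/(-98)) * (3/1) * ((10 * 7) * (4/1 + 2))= -300 * sqrt(3)/7 - 1815/56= -106.64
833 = 833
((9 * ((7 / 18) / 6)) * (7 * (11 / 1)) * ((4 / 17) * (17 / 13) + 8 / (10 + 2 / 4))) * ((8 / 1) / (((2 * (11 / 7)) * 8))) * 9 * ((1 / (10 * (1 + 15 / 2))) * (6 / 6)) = 3577 / 2210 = 1.62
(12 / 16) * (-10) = -15 / 2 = -7.50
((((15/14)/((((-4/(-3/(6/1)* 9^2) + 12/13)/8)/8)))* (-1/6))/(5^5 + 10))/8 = -351/787094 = -0.00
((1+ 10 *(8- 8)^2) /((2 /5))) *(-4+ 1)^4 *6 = 1215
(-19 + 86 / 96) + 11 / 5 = -3817 / 240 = -15.90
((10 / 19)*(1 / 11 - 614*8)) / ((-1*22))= 270155 / 2299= 117.51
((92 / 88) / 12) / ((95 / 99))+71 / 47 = 57203 / 35720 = 1.60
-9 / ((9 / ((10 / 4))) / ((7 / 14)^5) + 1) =-45 / 581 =-0.08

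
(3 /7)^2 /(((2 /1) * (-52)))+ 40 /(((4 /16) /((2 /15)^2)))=651883 /229320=2.84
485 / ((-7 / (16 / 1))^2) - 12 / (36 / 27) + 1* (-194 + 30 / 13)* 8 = 631483 / 637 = 991.34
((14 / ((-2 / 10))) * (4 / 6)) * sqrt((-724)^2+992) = -560 * sqrt(3647) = -33818.62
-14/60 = -7/30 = -0.23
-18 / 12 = -3 / 2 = -1.50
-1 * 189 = -189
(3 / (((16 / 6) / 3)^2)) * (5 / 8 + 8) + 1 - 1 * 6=27.75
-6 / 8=-3 / 4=-0.75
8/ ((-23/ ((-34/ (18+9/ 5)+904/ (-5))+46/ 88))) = 65518/ 1035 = 63.30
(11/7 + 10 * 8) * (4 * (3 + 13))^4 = 9579790336/7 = 1368541476.57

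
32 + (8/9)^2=2656/81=32.79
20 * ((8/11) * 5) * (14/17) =11200/187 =59.89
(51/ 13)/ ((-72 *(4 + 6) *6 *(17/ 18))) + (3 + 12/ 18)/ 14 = 0.26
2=2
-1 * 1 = -1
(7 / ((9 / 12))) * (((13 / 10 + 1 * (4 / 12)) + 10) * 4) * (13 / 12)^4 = 598.20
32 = 32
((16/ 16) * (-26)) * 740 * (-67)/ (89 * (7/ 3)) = 6207.45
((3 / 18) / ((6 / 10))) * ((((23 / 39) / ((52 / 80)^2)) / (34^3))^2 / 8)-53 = -2000665678752223087 / 37748409033092004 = -53.00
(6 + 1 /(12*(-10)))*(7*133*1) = 669389 /120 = 5578.24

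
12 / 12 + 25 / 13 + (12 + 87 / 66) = 4645 / 286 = 16.24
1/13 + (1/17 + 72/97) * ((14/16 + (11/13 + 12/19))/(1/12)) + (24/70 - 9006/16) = -61565757367/114044840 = -539.84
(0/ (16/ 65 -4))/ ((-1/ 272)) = 0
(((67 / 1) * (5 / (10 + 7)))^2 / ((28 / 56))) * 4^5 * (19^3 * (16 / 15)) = 5044641955840 / 867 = 5818502832.57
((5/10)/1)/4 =1/8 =0.12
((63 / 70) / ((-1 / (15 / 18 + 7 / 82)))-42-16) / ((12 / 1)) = -24119 / 4920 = -4.90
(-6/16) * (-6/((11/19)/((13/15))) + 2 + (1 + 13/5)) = 279/220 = 1.27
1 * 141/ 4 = 141/ 4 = 35.25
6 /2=3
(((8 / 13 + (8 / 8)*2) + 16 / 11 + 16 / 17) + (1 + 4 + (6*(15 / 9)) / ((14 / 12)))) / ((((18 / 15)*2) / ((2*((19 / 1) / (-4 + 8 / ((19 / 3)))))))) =-570775295 / 5309304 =-107.50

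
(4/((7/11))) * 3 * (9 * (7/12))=99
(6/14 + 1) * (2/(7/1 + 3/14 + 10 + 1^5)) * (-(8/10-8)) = 1.13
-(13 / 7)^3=-2197 / 343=-6.41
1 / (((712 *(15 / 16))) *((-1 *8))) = -1 / 5340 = -0.00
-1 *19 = -19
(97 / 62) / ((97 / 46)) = 23 / 31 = 0.74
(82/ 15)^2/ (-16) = -1.87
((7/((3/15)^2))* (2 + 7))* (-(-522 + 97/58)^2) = -1434465964575/3364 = -426416755.22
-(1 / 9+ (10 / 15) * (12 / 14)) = -43 / 63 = -0.68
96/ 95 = 1.01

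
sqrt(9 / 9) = 1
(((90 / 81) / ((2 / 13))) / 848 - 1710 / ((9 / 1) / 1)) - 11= -1533967 / 7632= -200.99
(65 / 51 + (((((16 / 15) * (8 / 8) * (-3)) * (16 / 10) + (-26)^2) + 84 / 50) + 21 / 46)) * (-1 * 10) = -39547169 / 5865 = -6742.91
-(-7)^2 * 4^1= -196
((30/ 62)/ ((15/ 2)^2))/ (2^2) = 1/ 465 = 0.00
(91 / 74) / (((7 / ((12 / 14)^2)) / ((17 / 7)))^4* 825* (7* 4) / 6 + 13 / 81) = 3191442980544 / 2367015896339726393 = 0.00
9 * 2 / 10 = 9 / 5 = 1.80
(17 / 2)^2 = 289 / 4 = 72.25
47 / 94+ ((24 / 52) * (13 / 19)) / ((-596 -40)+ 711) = 479 / 950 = 0.50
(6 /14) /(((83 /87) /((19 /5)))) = 4959 /2905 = 1.71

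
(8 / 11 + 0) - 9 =-91 / 11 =-8.27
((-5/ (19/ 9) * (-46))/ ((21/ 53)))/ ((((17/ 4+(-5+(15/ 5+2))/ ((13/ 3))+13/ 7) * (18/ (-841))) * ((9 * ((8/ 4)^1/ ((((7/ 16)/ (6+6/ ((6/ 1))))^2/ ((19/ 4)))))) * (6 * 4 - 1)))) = -222865/ 53335584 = -0.00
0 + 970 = 970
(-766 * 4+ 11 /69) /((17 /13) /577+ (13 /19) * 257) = -30129229195 /1729220316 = -17.42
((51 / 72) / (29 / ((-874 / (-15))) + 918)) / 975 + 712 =6687370224229 / 9392373900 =712.00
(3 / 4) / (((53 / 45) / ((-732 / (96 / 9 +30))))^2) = 492075 / 2809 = 175.18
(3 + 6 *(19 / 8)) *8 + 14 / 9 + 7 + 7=1382 / 9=153.56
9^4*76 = 498636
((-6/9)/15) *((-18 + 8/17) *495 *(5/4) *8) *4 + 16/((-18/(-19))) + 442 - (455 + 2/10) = 11803622/765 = 15429.57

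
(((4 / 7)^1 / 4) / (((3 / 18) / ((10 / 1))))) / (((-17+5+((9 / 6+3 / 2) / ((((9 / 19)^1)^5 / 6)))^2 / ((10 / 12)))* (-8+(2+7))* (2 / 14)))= 1076168025 / 12261917281997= 0.00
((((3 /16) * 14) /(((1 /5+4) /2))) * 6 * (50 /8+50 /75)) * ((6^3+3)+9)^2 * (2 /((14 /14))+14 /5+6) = 29124036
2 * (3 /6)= 1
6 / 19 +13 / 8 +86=13367 / 152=87.94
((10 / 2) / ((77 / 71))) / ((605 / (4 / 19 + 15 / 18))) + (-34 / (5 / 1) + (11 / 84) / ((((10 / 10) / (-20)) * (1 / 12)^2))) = -2038959247 / 5310690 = -383.93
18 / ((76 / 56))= 252 / 19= 13.26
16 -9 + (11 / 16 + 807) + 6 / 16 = 13041 / 16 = 815.06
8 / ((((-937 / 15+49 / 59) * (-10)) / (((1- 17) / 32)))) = -177 / 27274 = -0.01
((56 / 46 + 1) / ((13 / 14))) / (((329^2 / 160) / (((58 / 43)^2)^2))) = 184685214720 / 15806611039037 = 0.01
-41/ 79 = -0.52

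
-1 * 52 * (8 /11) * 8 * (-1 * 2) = 6656 /11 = 605.09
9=9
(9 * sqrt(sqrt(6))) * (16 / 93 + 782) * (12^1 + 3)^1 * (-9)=-1487360.97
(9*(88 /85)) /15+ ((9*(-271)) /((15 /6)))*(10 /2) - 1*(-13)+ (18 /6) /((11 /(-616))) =-2138761 /425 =-5032.38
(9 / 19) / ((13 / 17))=153 / 247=0.62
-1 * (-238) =238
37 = 37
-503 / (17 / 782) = -23138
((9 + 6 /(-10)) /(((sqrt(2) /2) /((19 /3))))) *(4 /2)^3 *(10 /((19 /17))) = 3808 *sqrt(2) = 5385.33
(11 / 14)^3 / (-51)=-1331 / 139944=-0.01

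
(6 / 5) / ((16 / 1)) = 3 / 40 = 0.08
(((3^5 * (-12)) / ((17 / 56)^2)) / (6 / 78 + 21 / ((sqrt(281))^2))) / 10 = -20864.39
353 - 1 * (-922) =1275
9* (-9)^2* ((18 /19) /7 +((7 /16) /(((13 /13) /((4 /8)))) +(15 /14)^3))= 240820047 /208544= 1154.77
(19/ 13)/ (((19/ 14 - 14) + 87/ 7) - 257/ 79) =-21014/ 49855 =-0.42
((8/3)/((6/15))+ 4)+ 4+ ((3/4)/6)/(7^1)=2467/168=14.68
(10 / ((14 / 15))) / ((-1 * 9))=-25 / 21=-1.19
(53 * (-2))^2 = 11236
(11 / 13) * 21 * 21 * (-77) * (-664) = 248021928 / 13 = 19078609.85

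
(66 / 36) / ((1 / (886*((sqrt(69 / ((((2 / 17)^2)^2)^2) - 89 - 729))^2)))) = 2345506734244333 / 768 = 3054045226880.64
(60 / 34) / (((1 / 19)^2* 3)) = 3610 / 17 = 212.35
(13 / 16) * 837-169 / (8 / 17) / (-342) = 681.11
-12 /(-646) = 0.02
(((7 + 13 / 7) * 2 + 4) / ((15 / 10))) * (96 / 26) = 4864 / 91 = 53.45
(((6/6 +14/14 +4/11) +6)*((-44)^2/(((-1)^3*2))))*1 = -8096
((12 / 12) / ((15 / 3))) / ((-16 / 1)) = -1 / 80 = -0.01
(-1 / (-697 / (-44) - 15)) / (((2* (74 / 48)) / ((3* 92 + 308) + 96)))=-262.26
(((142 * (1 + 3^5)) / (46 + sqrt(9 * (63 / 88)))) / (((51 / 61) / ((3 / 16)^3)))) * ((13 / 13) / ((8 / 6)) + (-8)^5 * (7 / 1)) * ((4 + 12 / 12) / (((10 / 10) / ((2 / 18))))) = -306630315964115 / 403954816 + 10907797801095 * sqrt(154) / 3231638528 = -717184.27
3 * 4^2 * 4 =192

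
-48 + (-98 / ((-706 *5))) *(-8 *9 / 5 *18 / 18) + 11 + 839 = 7074122 / 8825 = 801.60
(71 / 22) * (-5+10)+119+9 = 3171 / 22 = 144.14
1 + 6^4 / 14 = 655 / 7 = 93.57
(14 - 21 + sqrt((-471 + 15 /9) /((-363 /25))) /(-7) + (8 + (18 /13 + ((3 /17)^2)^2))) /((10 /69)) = 89362038 /5428865 - 92 * sqrt(22) /77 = 10.86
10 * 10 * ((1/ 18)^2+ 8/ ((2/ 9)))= 291625/ 81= 3600.31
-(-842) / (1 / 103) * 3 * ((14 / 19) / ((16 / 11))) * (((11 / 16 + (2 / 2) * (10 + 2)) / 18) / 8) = 677807053 / 58368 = 11612.65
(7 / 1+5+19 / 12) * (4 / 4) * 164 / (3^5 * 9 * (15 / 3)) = 6683 / 32805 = 0.20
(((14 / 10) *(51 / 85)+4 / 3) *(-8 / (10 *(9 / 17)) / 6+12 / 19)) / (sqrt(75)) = 158762 *sqrt(3) / 2885625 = 0.10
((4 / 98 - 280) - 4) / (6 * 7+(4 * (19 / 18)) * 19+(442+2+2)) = -62613 / 125293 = -0.50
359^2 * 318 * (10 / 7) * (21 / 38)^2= 6455004885 / 361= 17880899.96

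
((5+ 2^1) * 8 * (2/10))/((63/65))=104/9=11.56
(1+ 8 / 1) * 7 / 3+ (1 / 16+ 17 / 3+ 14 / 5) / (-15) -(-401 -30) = 1625153 / 3600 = 451.43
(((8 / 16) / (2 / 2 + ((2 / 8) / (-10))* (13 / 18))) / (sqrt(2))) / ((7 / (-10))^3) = -180000* sqrt(2) / 242501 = -1.05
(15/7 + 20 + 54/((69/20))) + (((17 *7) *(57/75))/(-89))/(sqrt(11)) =6085/161- 2261 *sqrt(11)/24475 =37.49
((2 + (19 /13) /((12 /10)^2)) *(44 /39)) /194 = 15521 /885222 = 0.02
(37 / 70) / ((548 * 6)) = 37 / 230160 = 0.00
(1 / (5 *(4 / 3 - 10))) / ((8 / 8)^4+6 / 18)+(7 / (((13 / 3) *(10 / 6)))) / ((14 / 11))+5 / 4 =1037 / 520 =1.99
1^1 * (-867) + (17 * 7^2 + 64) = 30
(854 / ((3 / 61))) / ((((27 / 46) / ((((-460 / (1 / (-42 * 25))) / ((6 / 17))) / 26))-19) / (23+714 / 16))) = -110883677634625 / 1794102447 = -61804.54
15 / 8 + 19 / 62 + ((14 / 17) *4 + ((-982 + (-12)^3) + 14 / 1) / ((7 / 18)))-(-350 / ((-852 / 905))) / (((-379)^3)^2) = -6927.10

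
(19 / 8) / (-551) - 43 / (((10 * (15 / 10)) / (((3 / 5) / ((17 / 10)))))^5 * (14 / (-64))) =-31049156451 / 7205774275000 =-0.00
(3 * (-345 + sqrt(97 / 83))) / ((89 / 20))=-20700 / 89 + 60 * sqrt(8051) / 7387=-231.86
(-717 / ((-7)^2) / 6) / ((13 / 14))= -239 / 91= -2.63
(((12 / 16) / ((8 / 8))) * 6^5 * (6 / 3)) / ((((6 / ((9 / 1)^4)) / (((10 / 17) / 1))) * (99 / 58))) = 821962080 / 187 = 4395519.14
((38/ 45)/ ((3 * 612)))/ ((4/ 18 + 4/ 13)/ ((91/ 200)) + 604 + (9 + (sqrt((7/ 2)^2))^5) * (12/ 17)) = 89908/ 192011170005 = 0.00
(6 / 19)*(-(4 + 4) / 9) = -16 / 57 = -0.28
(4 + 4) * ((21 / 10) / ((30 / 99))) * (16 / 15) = 7392 / 125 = 59.14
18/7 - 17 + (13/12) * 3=-313/28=-11.18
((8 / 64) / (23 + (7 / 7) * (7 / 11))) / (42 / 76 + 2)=209 / 100880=0.00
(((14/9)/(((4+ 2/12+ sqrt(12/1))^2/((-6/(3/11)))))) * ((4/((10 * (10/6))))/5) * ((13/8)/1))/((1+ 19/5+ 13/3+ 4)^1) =-38090052/183451325+ 864864 * sqrt(3)/7338053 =-0.00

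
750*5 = 3750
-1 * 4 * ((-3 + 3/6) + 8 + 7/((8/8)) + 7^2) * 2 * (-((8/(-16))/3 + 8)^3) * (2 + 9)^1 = 46824173/18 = 2601342.94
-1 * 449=-449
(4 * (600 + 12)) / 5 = 2448 / 5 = 489.60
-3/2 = -1.50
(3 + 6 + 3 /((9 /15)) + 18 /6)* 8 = 136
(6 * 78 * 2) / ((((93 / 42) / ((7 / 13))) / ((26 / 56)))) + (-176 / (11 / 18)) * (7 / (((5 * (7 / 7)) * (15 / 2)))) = 40236 / 775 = 51.92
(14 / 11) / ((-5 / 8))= -112 / 55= -2.04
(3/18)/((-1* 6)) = -1/36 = -0.03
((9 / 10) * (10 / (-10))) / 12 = -3 / 40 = -0.08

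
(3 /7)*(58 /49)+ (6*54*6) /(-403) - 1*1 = -734899 /138229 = -5.32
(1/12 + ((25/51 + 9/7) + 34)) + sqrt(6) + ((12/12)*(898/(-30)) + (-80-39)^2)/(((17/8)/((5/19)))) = 1788.29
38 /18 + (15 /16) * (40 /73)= 3449 /1314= 2.62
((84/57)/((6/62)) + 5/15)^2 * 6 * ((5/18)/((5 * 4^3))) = 786769/623808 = 1.26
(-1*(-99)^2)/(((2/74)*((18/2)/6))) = -241758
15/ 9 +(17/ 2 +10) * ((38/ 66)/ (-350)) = 12599/ 7700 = 1.64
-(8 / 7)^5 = -32768 / 16807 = -1.95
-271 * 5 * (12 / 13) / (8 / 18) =-36585 / 13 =-2814.23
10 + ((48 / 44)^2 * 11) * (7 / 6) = 278 / 11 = 25.27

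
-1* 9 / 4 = -9 / 4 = -2.25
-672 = -672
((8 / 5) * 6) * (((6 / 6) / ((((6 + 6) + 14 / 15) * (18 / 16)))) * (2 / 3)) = 128 / 291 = 0.44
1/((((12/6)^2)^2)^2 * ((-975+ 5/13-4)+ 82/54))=-351/87798016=-0.00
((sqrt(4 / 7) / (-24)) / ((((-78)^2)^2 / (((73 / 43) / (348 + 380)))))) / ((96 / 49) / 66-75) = 803 * sqrt(7) / 80267466377120256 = 0.00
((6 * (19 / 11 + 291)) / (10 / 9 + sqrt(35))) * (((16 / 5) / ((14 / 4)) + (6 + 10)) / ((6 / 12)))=-11764224 / 6017 + 52939008 * sqrt(35) / 30085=8455.05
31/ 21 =1.48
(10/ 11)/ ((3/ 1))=10/ 33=0.30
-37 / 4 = -9.25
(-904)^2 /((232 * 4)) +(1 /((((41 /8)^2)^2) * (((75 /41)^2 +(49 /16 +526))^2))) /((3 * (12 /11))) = 47129746970592842386 /53518782290890725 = 880.62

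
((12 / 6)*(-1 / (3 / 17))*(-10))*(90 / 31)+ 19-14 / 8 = 42939 / 124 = 346.28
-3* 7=-21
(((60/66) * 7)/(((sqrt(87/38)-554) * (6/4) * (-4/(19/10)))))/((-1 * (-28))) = 19 * sqrt(3306)/3078958344 +99997/769739586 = 0.00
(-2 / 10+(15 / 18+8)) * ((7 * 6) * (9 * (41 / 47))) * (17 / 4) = 11372949 / 940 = 12098.88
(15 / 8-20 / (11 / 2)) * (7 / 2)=-1085 / 176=-6.16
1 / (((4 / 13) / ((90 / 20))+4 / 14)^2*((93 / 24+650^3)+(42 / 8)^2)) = 2683044 / 92383860575575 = 0.00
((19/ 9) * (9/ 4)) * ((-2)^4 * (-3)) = -228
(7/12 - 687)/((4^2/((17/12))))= -140029/2304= -60.78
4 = 4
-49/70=-7/10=-0.70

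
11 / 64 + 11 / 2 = 363 / 64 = 5.67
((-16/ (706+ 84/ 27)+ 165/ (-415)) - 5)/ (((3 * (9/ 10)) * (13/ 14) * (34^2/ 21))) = -351708280/ 8955474489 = -0.04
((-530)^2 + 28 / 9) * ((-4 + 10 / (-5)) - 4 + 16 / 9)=-187081472 / 81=-2309647.80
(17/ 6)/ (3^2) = 17/ 54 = 0.31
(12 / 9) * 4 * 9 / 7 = 6.86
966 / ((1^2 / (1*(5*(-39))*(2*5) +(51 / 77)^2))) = -1595134962 / 847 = -1883276.22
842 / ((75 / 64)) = 53888 / 75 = 718.51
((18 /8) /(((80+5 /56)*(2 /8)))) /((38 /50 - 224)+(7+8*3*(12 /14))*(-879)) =-2940 /639896179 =-0.00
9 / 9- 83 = -82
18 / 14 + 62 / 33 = 731 / 231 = 3.16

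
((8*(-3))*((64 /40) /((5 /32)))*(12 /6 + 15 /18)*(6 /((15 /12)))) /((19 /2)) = -835584 /2375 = -351.82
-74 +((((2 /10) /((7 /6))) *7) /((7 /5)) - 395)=-3277 /7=-468.14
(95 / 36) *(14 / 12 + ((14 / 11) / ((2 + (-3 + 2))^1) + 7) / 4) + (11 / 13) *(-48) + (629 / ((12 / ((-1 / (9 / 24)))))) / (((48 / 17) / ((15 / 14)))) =-18404231 / 216216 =-85.12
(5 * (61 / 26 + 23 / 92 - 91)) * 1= -22985 / 52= -442.02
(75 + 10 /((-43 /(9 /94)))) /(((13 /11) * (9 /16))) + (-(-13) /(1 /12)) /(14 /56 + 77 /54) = 2936989072 /14266239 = 205.87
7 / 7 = 1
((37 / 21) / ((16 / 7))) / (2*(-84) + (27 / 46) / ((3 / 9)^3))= -851 / 167976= -0.01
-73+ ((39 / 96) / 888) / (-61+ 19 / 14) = -866048731 / 11863680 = -73.00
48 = 48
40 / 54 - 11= -277 / 27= -10.26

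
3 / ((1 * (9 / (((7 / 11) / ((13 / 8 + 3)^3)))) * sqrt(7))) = 0.00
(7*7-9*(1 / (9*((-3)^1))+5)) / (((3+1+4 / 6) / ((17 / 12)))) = 1.32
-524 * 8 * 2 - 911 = -9295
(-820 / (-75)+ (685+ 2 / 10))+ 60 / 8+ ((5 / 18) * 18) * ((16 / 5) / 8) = 21169 / 30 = 705.63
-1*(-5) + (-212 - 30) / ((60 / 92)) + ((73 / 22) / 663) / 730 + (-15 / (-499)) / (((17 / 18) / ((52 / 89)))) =-366.05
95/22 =4.32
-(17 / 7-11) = 60 / 7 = 8.57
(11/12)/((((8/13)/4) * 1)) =143/24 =5.96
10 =10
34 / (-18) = -17 / 9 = -1.89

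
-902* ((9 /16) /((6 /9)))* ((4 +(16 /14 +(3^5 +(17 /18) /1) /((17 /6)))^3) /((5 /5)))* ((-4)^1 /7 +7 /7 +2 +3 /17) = -2111912214295564285 /1604271368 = -1316430783.73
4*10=40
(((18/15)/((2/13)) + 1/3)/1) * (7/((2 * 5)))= 427/75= 5.69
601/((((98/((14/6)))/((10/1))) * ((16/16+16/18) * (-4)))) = -9015/476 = -18.94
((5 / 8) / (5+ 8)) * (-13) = -5 / 8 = -0.62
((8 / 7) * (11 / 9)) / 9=88 / 567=0.16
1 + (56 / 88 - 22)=-224 / 11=-20.36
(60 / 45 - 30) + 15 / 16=-1331 / 48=-27.73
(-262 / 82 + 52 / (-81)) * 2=-25486 / 3321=-7.67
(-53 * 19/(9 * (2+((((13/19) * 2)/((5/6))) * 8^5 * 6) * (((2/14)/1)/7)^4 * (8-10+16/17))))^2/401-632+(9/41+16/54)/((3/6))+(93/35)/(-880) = -2084499285305199900231631524456017/3347613329626952182019095765200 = -622.68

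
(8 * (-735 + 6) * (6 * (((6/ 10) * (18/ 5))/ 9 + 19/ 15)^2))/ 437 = -49645872/ 273125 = -181.77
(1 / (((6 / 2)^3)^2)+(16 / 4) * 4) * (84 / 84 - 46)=-58325 / 81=-720.06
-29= -29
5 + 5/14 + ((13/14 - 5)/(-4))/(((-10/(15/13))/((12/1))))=3.95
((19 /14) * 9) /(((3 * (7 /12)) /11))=3762 /49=76.78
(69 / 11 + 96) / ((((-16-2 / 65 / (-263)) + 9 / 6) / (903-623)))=-10769850000 / 5453261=-1974.94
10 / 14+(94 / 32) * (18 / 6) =1067 / 112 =9.53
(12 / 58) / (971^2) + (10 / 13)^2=2734239914 / 4620863741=0.59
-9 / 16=-0.56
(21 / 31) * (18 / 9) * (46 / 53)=1932 / 1643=1.18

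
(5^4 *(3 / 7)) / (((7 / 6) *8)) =5625 / 196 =28.70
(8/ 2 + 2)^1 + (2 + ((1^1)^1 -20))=-11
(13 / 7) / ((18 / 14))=13 / 9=1.44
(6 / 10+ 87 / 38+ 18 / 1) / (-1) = -3969 / 190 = -20.89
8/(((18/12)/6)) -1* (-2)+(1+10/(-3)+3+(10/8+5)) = 491/12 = 40.92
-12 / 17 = -0.71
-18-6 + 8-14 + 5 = -25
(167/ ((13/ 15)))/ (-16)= -2505/ 208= -12.04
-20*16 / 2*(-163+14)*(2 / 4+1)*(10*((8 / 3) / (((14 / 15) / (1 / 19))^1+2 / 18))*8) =343296000 / 803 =427516.81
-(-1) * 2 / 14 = 0.14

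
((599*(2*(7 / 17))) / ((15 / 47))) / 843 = 394142 / 214965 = 1.83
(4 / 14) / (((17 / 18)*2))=18 / 119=0.15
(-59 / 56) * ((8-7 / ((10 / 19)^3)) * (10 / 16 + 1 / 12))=40133039 / 1344000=29.86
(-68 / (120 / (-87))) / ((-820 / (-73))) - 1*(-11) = 15.39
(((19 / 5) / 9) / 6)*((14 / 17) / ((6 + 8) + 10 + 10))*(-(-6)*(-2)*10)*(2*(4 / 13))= -4256 / 33813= -0.13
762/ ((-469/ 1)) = -762/ 469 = -1.62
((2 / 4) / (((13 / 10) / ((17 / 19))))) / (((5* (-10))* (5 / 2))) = -17 / 6175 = -0.00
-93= -93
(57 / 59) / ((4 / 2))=57 / 118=0.48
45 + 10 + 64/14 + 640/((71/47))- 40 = 220287/497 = 443.23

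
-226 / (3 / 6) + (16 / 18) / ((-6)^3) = -109837 / 243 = -452.00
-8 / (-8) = 1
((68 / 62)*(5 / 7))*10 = 1700 / 217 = 7.83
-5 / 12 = -0.42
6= 6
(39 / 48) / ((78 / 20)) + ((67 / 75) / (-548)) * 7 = 16187 / 82200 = 0.20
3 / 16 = 0.19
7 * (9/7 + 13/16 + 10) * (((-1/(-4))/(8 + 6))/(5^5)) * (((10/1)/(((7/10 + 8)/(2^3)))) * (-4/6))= -0.00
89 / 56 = 1.59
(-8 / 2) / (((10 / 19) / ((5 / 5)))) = -38 / 5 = -7.60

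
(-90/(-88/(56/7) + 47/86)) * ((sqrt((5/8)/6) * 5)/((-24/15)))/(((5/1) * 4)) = -0.43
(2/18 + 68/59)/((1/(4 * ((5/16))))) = 1.58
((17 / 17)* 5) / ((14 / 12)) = 30 / 7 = 4.29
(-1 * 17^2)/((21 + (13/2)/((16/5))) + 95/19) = -9248/897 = -10.31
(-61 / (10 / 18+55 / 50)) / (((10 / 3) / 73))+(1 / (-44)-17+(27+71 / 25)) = -794.10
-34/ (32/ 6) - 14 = -163/ 8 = -20.38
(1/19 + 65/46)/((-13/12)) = -7686/5681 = -1.35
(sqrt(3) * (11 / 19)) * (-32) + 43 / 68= 43 / 68 - 352 * sqrt(3) / 19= -31.46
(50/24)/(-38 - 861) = -25/10788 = -0.00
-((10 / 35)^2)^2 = -16 / 2401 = -0.01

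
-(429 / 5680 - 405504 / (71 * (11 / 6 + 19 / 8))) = 778524351 / 573680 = 1357.07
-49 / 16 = -3.06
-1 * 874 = -874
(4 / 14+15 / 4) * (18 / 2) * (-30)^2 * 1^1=228825 / 7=32689.29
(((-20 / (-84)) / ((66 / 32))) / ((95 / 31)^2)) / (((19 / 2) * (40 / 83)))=319052 / 118832175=0.00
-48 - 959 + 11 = -996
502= 502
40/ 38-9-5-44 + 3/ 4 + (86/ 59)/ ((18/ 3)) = -752699/ 13452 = -55.95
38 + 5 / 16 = 613 / 16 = 38.31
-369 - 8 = -377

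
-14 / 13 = -1.08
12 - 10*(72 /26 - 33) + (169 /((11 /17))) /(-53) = 2344789 /7579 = 309.38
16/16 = 1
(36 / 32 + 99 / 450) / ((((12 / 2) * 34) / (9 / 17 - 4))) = -15871 / 693600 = -0.02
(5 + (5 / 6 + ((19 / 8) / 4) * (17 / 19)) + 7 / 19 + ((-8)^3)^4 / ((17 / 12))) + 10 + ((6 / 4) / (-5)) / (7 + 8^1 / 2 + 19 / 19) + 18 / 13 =97768573978307957 / 2015520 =48507865949.39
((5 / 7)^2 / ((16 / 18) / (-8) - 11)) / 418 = -9 / 81928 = -0.00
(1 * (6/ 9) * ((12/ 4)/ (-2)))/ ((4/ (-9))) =9/ 4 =2.25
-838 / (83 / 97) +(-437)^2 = 15769141 / 83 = 189989.65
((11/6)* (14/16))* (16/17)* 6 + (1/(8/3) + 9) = 18.43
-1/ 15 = -0.07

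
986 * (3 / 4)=1479 / 2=739.50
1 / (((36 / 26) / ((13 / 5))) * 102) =169 / 9180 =0.02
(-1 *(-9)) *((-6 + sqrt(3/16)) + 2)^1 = -36 + 9 *sqrt(3)/4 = -32.10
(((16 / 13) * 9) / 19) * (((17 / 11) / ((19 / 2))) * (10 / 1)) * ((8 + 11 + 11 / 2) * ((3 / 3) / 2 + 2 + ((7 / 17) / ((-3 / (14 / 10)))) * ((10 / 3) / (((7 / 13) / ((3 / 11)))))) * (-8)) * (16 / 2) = -1837194240 / 567853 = -3235.33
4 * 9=36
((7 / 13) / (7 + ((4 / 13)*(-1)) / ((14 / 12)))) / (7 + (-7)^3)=-7 / 29424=-0.00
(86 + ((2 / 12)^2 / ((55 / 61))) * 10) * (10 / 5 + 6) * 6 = 136712 / 33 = 4142.79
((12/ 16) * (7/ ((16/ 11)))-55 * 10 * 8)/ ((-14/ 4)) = 281369/ 224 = 1256.11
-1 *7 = -7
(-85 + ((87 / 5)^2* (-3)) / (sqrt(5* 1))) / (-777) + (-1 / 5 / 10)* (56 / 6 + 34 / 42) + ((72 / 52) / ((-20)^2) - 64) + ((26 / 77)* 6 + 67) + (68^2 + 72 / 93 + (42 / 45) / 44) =7569* sqrt(5) / 32375 + 1063122438767 / 229629400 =4630.25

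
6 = 6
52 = 52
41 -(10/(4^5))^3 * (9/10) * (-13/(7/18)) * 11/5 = 38520545851/939524096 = 41.00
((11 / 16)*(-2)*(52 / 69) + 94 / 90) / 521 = 17 / 1078470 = 0.00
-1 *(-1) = 1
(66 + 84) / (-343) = -150 / 343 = -0.44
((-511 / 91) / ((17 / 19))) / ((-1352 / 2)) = 1387 / 149396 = 0.01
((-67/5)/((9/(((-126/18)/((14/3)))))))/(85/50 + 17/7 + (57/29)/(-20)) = 27202/49089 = 0.55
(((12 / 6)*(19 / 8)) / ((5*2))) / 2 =19 / 80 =0.24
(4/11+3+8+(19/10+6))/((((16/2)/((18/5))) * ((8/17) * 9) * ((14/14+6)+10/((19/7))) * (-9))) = -684437/32155200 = -0.02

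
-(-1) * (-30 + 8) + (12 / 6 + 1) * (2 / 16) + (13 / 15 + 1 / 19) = -47209 / 2280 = -20.71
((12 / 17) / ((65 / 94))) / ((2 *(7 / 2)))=0.15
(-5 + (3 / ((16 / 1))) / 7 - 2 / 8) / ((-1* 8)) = 585 / 896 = 0.65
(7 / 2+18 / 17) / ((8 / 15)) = 2325 / 272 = 8.55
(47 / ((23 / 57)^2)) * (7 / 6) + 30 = 366.77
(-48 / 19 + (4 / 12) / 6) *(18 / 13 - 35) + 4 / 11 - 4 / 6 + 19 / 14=84.11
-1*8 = -8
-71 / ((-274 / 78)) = 2769 / 137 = 20.21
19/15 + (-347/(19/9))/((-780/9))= 46879/14820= 3.16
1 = 1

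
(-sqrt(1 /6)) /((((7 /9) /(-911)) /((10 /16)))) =13665*sqrt(6) /112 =298.86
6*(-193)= -1158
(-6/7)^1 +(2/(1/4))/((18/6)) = 38/21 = 1.81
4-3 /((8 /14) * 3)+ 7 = 9.25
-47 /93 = -0.51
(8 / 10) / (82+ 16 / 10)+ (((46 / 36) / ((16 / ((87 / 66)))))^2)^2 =296781084560611 / 30620640822165504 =0.01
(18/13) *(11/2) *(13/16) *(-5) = -495/16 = -30.94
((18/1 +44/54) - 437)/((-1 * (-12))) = -34.85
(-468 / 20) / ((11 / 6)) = -702 / 55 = -12.76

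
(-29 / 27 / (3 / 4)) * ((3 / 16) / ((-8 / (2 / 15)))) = 29 / 6480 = 0.00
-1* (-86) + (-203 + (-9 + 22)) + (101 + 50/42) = -38/21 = -1.81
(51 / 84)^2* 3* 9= 7803 / 784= 9.95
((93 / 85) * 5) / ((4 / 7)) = 651 / 68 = 9.57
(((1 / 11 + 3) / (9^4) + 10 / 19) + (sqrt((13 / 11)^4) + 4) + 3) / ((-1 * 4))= -33649865 / 15083739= -2.23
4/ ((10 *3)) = 2/ 15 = 0.13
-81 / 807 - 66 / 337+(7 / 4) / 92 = -0.28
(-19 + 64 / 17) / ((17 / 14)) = -3626 / 289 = -12.55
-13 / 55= -0.24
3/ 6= 1/ 2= 0.50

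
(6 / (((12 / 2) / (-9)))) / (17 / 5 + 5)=-15 / 14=-1.07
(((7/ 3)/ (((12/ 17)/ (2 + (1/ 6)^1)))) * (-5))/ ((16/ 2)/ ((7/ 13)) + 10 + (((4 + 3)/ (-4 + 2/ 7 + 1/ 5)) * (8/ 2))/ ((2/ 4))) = -2219945/ 553104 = -4.01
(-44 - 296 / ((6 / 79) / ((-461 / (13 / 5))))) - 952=26911216 / 39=690031.18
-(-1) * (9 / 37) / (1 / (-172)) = -1548 / 37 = -41.84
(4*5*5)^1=100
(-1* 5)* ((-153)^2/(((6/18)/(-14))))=4915890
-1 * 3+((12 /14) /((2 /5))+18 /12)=9 /14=0.64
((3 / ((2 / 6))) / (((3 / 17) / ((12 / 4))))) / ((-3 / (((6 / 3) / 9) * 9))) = -102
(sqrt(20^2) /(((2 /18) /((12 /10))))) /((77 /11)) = 216 /7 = 30.86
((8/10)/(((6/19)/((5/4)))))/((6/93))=589/12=49.08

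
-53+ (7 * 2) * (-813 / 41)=-13555 / 41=-330.61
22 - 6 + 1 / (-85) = 1359 / 85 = 15.99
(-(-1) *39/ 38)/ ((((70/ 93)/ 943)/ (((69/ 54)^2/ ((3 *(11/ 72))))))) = 201035341/ 43890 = 4580.44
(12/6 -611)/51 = -203/17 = -11.94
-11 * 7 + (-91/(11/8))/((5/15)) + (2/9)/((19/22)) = -517817/1881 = -275.29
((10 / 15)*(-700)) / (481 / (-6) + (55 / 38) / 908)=48305600 / 8298047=5.82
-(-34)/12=17/6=2.83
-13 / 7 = -1.86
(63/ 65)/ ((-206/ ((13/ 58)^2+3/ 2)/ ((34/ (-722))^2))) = -18989901/ 1174034782232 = -0.00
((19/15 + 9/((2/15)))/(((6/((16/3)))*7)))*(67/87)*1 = 552884/82215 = 6.72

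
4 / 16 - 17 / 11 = -57 / 44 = -1.30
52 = 52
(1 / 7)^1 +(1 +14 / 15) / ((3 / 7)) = 1466 / 315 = 4.65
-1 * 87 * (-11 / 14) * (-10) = -4785 / 7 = -683.57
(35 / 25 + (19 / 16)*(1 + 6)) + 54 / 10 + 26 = 3289 / 80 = 41.11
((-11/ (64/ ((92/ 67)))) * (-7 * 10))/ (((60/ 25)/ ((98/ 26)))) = 2169475/ 83616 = 25.95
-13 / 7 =-1.86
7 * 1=7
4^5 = 1024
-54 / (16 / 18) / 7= -243 / 28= -8.68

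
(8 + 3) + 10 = 21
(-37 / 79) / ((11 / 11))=-37 / 79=-0.47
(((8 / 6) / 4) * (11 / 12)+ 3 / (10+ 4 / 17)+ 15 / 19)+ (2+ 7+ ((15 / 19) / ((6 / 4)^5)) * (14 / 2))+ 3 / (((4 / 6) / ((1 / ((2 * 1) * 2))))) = 4370581 / 357048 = 12.24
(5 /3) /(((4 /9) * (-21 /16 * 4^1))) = -5 /7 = -0.71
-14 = -14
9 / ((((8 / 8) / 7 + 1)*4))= 63 / 32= 1.97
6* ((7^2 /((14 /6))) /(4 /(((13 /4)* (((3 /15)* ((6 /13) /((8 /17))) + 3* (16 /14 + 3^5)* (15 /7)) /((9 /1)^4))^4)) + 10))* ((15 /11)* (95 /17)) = 35451056817032255063731265817555 /14239687064028300421636348699627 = 2.49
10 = 10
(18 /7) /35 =18 /245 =0.07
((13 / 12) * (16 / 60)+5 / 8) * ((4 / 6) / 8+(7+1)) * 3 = 31913 / 1440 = 22.16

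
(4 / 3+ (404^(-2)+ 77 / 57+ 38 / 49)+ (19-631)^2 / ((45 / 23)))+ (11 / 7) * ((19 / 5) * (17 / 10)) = 727279697571107 / 3798852400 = 191447.21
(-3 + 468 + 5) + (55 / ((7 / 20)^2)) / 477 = 11007310 / 23373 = 470.94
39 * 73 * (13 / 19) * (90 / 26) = 128115 / 19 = 6742.89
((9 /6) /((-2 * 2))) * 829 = -2487 /8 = -310.88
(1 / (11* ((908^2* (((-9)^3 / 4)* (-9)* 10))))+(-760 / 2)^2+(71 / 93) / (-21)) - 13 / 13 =4661205377148239257 / 32280047304120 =144398.96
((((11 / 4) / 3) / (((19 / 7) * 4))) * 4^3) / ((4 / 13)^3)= 169169 / 912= 185.49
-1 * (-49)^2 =-2401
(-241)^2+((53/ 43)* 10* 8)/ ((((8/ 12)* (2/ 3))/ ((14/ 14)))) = 2507023/ 43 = 58302.86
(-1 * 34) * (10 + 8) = -612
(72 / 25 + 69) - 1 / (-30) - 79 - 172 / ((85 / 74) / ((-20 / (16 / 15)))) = 7141429 / 2550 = 2800.56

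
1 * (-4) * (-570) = 2280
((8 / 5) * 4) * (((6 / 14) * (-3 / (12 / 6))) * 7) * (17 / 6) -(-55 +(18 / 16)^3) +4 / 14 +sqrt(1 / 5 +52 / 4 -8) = -497067 / 17920 +sqrt(130) / 5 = -25.46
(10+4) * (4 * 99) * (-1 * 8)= -44352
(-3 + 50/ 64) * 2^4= -71/ 2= -35.50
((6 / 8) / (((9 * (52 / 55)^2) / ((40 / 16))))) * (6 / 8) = 15125 / 86528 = 0.17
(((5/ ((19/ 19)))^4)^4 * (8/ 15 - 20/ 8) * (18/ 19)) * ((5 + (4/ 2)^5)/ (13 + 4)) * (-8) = 1598876953125000/ 323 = 4950083446207.43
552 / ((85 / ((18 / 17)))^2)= 178848 / 2088025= 0.09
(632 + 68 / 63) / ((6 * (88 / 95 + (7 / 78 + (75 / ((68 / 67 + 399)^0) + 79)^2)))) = 49256740 / 11071814607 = 0.00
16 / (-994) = -8 / 497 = -0.02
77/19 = 4.05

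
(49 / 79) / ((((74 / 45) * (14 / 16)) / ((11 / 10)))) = 0.47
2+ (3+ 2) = 7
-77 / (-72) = 77 / 72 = 1.07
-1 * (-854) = 854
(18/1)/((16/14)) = 63/4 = 15.75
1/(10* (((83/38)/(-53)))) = -2.43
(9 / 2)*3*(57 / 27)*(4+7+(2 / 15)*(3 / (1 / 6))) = 3819 / 10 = 381.90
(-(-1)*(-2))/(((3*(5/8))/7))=-112/15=-7.47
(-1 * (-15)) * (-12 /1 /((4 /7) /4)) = -1260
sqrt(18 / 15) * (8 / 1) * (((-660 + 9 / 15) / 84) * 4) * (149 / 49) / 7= -187144 * sqrt(30) / 8575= -119.54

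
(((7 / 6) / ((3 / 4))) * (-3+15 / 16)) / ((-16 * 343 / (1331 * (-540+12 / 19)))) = -893101 / 2128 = -419.69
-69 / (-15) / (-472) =-23 / 2360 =-0.01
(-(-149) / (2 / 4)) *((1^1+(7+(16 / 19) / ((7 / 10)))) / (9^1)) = 40528 / 133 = 304.72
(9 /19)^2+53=19214 /361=53.22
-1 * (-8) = 8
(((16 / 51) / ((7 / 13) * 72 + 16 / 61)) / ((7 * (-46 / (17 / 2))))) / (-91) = 61 / 26162178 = 0.00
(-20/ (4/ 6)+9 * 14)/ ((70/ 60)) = 576/ 7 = 82.29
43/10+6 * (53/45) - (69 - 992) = 28031/30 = 934.37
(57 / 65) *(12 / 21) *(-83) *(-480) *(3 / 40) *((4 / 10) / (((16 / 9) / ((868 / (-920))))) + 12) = 4617564813 / 261625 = 17649.55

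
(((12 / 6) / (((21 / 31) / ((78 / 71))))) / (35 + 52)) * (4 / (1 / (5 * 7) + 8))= 32240 / 1735737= 0.02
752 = 752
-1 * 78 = -78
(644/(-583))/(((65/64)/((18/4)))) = -185472/37895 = -4.89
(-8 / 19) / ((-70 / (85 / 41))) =68 / 5453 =0.01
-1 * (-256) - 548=-292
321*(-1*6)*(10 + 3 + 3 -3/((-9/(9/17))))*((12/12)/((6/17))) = -88275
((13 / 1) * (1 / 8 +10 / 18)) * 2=637 / 36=17.69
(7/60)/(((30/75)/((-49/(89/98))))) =-16807/1068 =-15.74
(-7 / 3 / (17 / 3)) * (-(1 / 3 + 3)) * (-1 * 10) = -700 / 51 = -13.73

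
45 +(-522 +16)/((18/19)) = -4402/9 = -489.11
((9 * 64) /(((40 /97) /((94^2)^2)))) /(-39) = -181758357888 /65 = -2796282429.05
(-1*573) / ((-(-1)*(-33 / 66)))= 1146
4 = 4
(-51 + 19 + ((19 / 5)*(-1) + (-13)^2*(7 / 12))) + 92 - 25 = 7787 / 60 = 129.78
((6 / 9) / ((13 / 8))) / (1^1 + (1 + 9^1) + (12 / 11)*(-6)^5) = -0.00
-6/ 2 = -3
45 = 45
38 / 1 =38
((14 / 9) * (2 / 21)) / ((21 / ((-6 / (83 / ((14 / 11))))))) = -16 / 24651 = -0.00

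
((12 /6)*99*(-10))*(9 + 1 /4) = -18315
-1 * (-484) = 484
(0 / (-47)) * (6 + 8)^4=0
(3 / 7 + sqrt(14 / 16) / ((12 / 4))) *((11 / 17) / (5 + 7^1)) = 11 *sqrt(14) / 2448 + 11 / 476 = 0.04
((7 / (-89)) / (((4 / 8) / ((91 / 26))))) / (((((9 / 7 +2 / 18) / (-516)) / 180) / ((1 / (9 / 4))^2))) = 7079520 / 979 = 7231.38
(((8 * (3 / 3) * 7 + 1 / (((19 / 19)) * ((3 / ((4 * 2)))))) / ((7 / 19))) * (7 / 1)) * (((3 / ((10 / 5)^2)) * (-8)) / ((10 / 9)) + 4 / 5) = -76912 / 15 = -5127.47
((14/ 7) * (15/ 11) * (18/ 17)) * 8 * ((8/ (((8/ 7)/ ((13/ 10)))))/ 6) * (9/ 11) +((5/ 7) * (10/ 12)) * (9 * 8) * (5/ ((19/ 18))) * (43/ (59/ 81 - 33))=-86470702092/ 357570367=-241.83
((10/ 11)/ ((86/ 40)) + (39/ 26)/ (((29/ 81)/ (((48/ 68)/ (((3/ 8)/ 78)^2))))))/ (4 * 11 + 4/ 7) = 26106870979/ 9094371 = 2870.66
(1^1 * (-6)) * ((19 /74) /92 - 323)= 6596895 /3404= 1937.98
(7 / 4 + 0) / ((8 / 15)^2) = 1575 / 256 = 6.15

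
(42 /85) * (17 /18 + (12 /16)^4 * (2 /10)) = 81263 /163200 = 0.50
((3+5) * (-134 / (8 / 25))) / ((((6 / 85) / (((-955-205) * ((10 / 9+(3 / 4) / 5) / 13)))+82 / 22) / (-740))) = 7629252647500 / 11468947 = 665209.51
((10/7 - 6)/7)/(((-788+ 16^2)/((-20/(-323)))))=160/2104991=0.00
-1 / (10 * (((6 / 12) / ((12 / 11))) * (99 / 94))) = -376 / 1815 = -0.21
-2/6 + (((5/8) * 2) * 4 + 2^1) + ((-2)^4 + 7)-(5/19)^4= 11596694/390963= 29.66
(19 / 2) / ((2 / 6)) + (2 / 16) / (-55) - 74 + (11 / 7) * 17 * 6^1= 353533 / 3080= 114.78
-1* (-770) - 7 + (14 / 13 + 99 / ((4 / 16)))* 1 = 15081 / 13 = 1160.08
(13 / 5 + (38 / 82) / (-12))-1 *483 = -1181879 / 2460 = -480.44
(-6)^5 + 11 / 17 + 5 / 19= -2511354 / 323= -7775.09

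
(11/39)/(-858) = -1/3042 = -0.00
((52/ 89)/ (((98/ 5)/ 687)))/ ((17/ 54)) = 65.05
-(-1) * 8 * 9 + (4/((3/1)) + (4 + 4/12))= 233/3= 77.67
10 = 10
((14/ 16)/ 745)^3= 343/ 211708736000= 0.00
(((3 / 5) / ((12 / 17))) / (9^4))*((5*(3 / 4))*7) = 119 / 34992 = 0.00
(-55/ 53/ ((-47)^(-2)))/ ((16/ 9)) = -1093455/ 848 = -1289.45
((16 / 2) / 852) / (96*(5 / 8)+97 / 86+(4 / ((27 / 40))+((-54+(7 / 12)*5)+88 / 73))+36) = 226008 / 1279937945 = 0.00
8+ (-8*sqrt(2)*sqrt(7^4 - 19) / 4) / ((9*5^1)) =8 - 4*sqrt(1191) / 45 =4.93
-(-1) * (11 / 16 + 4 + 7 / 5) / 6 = 487 / 480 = 1.01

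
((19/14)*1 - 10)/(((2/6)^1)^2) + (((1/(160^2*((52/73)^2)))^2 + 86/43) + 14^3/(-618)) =-831503569362794764717/10364535051386880000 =-80.23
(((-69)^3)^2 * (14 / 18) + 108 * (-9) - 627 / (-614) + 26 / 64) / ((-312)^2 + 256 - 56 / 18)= 674665104812733 / 784466048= 860030.98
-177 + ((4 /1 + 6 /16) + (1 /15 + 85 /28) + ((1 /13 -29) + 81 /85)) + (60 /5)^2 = -1986079 /37128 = -53.49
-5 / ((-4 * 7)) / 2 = 5 / 56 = 0.09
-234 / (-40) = 117 / 20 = 5.85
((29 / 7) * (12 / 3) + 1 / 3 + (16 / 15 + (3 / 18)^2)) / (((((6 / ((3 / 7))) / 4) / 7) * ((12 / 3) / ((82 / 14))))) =929839 / 17640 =52.71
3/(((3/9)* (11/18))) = 162/11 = 14.73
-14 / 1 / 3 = -14 / 3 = -4.67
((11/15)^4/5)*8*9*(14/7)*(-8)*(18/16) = -234256/3125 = -74.96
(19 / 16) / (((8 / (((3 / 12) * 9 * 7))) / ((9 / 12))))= 1.75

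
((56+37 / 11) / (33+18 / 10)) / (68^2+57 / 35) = 114275 / 309870858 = 0.00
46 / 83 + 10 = 876 / 83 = 10.55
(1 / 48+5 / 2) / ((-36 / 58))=-3509 / 864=-4.06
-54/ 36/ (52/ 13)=-3/ 8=-0.38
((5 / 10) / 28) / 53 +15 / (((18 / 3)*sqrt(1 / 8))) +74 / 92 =54931 / 68264 +5*sqrt(2) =7.88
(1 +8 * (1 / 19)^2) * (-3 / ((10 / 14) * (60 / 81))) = -209223 / 36100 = -5.80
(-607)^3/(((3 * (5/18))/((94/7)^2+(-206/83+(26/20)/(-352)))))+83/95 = -32455584589300437199/680002400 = -47728632412.62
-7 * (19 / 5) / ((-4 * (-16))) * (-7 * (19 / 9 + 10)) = 101479 / 2880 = 35.24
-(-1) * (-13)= -13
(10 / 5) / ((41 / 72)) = 144 / 41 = 3.51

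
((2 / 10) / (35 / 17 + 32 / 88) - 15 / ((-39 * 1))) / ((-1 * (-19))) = 724 / 29445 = 0.02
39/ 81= 13/ 27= 0.48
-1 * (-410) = 410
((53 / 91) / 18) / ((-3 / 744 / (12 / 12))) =-6572 / 819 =-8.02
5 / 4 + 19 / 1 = 20.25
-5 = -5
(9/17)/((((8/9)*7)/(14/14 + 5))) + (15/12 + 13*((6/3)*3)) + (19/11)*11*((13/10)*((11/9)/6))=5448733/64260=84.79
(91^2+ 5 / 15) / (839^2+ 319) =6211 / 528180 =0.01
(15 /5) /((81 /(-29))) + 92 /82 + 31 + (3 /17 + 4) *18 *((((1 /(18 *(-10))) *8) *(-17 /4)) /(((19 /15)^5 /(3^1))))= 120914280755 /2741041593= 44.11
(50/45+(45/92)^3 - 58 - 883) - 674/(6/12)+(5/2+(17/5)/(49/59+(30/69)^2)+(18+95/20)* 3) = -2213.69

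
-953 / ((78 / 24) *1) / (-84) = 953 / 273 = 3.49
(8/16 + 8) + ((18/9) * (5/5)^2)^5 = 81/2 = 40.50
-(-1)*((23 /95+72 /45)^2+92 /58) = 52131 /10469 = 4.98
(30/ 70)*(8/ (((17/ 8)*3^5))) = 64/ 9639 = 0.01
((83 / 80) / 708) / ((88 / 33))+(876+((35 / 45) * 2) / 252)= 10717276483 / 12234240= 876.01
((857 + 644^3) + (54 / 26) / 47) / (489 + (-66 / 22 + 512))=81596251939 / 304889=267626.09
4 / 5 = 0.80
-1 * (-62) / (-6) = -31 / 3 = -10.33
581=581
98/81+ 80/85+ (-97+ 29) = -90674/1377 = -65.85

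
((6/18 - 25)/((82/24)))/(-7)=296/287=1.03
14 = 14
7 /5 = 1.40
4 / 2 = 2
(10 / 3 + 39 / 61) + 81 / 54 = 2003 / 366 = 5.47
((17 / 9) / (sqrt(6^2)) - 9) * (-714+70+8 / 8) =301567 / 54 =5584.57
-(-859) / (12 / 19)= 16321 / 12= 1360.08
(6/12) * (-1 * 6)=-3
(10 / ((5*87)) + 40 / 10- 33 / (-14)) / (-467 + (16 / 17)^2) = -2245819 / 164073126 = -0.01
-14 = -14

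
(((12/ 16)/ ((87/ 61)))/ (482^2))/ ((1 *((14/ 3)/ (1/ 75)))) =0.00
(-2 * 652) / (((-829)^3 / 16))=20864 / 569722789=0.00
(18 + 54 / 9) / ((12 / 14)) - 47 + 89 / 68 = -1203 / 68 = -17.69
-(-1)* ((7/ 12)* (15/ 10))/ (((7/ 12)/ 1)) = 3/ 2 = 1.50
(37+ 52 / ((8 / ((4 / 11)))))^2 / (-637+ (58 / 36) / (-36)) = -121492872 / 49949405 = -2.43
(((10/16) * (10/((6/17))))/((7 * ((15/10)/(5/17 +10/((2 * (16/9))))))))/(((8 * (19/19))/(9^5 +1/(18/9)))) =2494841375/64512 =38672.52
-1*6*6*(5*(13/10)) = -234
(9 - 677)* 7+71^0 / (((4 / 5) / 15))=-18629 / 4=-4657.25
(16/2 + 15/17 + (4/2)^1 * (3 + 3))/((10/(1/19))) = 71/646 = 0.11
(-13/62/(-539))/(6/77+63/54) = 39/124775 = 0.00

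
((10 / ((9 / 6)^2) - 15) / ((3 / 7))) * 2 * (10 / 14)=-950 / 27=-35.19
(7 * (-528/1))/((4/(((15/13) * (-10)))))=138600/13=10661.54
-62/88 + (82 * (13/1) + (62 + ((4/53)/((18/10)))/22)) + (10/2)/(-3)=23624737/20988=1125.63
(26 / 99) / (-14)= -13 / 693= -0.02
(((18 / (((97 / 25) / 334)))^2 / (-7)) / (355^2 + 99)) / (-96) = 470626875 / 16613810024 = 0.03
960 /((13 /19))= 18240 /13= 1403.08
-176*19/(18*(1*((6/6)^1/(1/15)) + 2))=-1672/153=-10.93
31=31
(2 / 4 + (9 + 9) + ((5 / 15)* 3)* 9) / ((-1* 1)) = -55 / 2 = -27.50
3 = 3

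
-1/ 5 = -0.20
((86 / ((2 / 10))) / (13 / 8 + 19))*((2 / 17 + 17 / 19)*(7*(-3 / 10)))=-787416 / 17765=-44.32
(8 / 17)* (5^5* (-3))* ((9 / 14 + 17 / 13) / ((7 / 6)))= -79875000 / 10829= -7376.03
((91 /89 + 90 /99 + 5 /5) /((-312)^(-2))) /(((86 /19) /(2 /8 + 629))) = 1670082457680 /42097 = 39672244.05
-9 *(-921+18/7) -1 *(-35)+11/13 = 755455/91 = 8301.70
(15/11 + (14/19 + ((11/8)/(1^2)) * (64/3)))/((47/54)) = 354762/9823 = 36.12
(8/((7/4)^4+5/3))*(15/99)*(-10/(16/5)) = -32000/93313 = -0.34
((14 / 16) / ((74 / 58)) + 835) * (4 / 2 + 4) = 742089 / 148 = 5014.11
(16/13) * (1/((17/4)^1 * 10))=32/1105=0.03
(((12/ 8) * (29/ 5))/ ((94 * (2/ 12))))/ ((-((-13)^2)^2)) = -261/ 13423670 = -0.00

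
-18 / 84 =-3 / 14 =-0.21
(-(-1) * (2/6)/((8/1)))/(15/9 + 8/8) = 1/64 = 0.02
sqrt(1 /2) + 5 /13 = 5 /13 + sqrt(2) /2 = 1.09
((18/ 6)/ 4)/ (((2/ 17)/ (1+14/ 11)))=1275/ 88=14.49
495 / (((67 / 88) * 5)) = 8712 / 67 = 130.03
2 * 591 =1182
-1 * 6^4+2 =-1294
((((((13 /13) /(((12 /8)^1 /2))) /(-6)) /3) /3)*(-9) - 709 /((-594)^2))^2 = 6037134601 /124493242896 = 0.05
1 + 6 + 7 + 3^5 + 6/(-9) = 769/3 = 256.33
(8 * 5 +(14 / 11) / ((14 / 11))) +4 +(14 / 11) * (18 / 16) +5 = 2263 / 44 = 51.43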